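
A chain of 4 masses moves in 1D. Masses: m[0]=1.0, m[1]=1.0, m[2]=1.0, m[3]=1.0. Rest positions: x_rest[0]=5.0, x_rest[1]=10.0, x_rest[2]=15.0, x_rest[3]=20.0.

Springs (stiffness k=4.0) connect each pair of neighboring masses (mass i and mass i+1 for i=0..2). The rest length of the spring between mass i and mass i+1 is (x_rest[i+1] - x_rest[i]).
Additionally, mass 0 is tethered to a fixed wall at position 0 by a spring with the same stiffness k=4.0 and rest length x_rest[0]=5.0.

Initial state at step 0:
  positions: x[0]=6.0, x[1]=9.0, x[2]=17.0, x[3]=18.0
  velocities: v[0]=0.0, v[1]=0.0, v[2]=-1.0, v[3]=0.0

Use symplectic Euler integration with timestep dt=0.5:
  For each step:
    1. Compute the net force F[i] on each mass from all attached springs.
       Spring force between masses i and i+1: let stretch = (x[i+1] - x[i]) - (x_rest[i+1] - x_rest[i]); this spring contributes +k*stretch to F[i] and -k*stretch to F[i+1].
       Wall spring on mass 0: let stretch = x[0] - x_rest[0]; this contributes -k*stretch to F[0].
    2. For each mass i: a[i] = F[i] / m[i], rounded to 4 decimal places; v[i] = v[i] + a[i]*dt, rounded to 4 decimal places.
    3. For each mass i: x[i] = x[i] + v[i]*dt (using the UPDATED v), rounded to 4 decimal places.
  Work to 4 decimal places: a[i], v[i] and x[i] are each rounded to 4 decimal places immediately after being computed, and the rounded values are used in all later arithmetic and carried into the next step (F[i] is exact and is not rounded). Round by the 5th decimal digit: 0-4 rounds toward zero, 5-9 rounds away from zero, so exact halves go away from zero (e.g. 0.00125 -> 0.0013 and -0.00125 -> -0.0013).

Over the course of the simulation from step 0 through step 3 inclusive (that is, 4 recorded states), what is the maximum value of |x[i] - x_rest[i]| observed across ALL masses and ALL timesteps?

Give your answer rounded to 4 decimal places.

Step 0: x=[6.0000 9.0000 17.0000 18.0000] v=[0.0000 0.0000 -1.0000 0.0000]
Step 1: x=[3.0000 14.0000 9.5000 22.0000] v=[-6.0000 10.0000 -15.0000 8.0000]
Step 2: x=[8.0000 3.5000 19.0000 18.5000] v=[10.0000 -21.0000 19.0000 -7.0000]
Step 3: x=[0.5000 13.0000 12.5000 20.5000] v=[-15.0000 19.0000 -13.0000 4.0000]
Max displacement = 6.5000

Answer: 6.5000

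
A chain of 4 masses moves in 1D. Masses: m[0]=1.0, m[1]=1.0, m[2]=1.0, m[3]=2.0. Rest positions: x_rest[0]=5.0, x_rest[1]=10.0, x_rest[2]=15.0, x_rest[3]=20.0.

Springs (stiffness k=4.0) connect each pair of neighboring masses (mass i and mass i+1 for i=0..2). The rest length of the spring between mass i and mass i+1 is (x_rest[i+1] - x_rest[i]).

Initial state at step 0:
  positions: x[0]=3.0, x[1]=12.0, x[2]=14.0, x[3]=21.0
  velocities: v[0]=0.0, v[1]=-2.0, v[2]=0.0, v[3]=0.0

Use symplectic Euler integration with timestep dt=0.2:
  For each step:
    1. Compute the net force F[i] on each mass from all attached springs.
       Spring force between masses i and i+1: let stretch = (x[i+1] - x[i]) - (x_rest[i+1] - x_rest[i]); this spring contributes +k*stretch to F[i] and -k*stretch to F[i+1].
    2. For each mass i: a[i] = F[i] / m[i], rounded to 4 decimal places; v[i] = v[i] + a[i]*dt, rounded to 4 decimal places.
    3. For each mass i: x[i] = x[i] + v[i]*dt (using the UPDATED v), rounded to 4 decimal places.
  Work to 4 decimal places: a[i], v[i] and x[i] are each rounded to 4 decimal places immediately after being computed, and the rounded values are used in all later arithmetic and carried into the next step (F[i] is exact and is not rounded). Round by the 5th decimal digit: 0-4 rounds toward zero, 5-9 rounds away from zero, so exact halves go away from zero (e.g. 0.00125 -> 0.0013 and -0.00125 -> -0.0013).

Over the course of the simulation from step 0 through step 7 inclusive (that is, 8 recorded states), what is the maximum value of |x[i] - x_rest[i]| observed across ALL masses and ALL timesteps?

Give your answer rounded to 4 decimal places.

Answer: 3.0147

Derivation:
Step 0: x=[3.0000 12.0000 14.0000 21.0000] v=[0.0000 -2.0000 0.0000 0.0000]
Step 1: x=[3.6400 10.4800 14.8000 20.8400] v=[3.2000 -7.6000 4.0000 -0.8000]
Step 2: x=[4.5744 8.5568 15.8752 20.5968] v=[4.6720 -9.6160 5.3760 -1.2160]
Step 3: x=[5.3460 7.1674 16.5349 20.3759] v=[3.8579 -6.9472 3.2986 -1.1046]
Step 4: x=[5.6090 6.9853 16.3104 20.2477] v=[1.3150 -0.9103 -1.1226 -0.6410]
Step 5: x=[5.2922 8.0750 15.2238 20.2045] v=[-1.5840 5.4487 -5.4328 -0.2159]
Step 6: x=[4.6206 9.8633 13.7903 20.1629] v=[-3.3578 8.9415 -7.1673 -0.2082]
Step 7: x=[3.9879 11.4411 12.7481 20.0115] v=[-3.1636 7.8889 -5.2108 -0.7572]
Max displacement = 3.0147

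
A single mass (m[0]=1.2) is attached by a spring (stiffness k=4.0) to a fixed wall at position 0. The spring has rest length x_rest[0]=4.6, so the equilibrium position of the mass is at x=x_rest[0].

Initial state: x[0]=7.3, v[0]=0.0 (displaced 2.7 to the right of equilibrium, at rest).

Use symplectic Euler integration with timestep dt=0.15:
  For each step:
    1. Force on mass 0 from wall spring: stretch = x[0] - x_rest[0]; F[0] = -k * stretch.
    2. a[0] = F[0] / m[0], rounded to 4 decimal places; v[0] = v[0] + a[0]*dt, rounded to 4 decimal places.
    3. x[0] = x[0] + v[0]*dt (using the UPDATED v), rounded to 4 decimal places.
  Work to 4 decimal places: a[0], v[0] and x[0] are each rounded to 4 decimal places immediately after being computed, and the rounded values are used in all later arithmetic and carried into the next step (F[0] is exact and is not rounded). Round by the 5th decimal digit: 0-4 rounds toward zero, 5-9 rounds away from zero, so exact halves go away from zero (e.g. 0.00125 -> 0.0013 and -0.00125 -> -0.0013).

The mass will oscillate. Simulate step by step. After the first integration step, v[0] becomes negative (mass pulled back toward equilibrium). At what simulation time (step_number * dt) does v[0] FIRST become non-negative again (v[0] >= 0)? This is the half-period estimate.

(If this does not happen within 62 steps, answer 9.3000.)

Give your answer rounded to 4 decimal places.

Step 0: x=[7.3000] v=[0.0000]
Step 1: x=[7.0975] v=[-1.3500]
Step 2: x=[6.7077] v=[-2.5988]
Step 3: x=[6.1598] v=[-3.6527]
Step 4: x=[5.4949] v=[-4.4326]
Step 5: x=[4.7629] v=[-4.8801]
Step 6: x=[4.0187] v=[-4.9616]
Step 7: x=[3.3181] v=[-4.6709]
Step 8: x=[2.7136] v=[-4.0300]
Step 9: x=[2.2506] v=[-3.0868]
Step 10: x=[1.9638] v=[-1.9121]
Step 11: x=[1.8747] v=[-0.5940]
Step 12: x=[1.9900] v=[0.7686]
First v>=0 after going negative at step 12, time=1.8000

Answer: 1.8000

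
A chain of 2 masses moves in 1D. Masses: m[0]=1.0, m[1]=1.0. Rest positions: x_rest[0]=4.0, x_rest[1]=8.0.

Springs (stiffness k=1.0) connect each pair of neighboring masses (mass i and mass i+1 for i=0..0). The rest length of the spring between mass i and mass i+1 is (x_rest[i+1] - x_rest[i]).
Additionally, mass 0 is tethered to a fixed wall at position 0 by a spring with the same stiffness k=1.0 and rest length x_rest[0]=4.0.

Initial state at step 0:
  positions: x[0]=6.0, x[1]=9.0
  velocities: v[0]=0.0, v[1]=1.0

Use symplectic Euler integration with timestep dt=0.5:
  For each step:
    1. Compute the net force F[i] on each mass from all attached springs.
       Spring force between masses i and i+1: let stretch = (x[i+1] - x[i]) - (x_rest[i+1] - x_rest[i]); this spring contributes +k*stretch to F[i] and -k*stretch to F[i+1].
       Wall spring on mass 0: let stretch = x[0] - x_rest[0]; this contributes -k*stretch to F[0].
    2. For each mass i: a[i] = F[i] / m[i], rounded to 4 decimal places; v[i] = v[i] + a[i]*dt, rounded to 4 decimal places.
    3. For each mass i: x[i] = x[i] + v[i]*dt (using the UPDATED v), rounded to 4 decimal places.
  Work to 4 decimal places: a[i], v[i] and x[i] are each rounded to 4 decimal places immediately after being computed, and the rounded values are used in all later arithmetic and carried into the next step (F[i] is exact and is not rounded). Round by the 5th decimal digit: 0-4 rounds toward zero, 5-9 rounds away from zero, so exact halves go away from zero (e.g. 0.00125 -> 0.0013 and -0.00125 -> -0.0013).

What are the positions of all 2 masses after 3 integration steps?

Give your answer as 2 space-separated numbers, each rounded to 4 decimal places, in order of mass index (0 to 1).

Answer: 3.8125 10.4844

Derivation:
Step 0: x=[6.0000 9.0000] v=[0.0000 1.0000]
Step 1: x=[5.2500 9.7500] v=[-1.5000 1.5000]
Step 2: x=[4.3125 10.3750] v=[-1.8750 1.2500]
Step 3: x=[3.8125 10.4844] v=[-1.0000 0.2188]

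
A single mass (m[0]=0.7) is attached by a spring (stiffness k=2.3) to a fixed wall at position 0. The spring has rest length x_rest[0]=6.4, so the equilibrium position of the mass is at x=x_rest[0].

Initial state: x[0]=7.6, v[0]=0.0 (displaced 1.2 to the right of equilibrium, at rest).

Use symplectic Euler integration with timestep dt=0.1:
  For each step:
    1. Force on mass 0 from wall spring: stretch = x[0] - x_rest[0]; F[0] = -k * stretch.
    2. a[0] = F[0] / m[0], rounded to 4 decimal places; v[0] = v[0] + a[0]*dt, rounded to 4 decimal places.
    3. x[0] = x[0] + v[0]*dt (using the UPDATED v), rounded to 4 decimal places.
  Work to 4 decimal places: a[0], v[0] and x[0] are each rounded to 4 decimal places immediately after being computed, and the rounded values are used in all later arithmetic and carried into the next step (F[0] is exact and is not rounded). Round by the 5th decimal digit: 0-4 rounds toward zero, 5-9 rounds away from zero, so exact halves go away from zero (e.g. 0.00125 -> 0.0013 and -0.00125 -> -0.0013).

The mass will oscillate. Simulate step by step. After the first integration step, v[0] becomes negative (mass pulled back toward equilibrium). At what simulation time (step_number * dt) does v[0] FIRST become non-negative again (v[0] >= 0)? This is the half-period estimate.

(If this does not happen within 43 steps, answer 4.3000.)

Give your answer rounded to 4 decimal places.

Step 0: x=[7.6000] v=[0.0000]
Step 1: x=[7.5606] v=[-0.3943]
Step 2: x=[7.4830] v=[-0.7756]
Step 3: x=[7.3699] v=[-1.1314]
Step 4: x=[7.2249] v=[-1.4501]
Step 5: x=[7.0528] v=[-1.7211]
Step 6: x=[6.8592] v=[-1.9356]
Step 7: x=[6.6506] v=[-2.0865]
Step 8: x=[6.4337] v=[-2.1688]
Step 9: x=[6.2157] v=[-2.1799]
Step 10: x=[6.0038] v=[-2.1193]
Step 11: x=[5.8049] v=[-1.9891]
Step 12: x=[5.6255] v=[-1.7936]
Step 13: x=[5.4716] v=[-1.5391]
Step 14: x=[5.3482] v=[-1.2341]
Step 15: x=[5.2594] v=[-0.8885]
Step 16: x=[5.2080] v=[-0.5137]
Step 17: x=[5.1958] v=[-0.1220]
Step 18: x=[5.2232] v=[0.2737]
First v>=0 after going negative at step 18, time=1.8000

Answer: 1.8000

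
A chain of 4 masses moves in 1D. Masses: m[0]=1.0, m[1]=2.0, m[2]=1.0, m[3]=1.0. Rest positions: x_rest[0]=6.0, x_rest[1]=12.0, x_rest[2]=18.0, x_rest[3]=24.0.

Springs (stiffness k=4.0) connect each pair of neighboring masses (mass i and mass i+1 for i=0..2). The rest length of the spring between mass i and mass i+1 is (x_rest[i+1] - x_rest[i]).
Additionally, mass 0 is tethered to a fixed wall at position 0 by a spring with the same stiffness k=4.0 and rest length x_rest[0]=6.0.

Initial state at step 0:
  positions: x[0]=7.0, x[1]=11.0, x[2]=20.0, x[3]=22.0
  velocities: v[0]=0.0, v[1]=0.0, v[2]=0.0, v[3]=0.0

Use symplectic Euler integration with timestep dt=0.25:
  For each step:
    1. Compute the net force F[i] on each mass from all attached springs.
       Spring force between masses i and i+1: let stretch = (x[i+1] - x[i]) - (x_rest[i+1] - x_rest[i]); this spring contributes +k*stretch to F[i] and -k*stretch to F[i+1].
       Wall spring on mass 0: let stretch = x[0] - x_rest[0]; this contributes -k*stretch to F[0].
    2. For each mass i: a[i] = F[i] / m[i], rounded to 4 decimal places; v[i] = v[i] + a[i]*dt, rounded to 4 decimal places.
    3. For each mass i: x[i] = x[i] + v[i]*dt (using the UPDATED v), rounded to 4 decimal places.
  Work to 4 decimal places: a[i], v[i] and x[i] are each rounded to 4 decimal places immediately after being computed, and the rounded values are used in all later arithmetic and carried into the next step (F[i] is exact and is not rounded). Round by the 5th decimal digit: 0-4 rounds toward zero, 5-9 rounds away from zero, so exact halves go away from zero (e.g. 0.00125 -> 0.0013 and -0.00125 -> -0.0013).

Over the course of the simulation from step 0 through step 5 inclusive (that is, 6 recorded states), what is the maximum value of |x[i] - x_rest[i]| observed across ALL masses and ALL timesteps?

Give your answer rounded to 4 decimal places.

Step 0: x=[7.0000 11.0000 20.0000 22.0000] v=[0.0000 0.0000 0.0000 0.0000]
Step 1: x=[6.2500 11.6250 18.2500 23.0000] v=[-3.0000 2.5000 -7.0000 4.0000]
Step 2: x=[5.2813 12.4063 16.0313 24.3125] v=[-3.8750 3.1250 -8.8750 5.2500]
Step 3: x=[4.7735 12.7501 14.9766 25.0547] v=[-2.0313 1.3750 -4.2188 2.9688]
Step 4: x=[5.0665 12.3751 15.8848 24.7774] v=[1.1718 -1.5001 3.6328 -1.1093]
Step 5: x=[5.9200 11.5252 18.1387 23.7769] v=[3.4139 -3.3996 9.0157 -4.0019]
Max displacement = 3.0234

Answer: 3.0234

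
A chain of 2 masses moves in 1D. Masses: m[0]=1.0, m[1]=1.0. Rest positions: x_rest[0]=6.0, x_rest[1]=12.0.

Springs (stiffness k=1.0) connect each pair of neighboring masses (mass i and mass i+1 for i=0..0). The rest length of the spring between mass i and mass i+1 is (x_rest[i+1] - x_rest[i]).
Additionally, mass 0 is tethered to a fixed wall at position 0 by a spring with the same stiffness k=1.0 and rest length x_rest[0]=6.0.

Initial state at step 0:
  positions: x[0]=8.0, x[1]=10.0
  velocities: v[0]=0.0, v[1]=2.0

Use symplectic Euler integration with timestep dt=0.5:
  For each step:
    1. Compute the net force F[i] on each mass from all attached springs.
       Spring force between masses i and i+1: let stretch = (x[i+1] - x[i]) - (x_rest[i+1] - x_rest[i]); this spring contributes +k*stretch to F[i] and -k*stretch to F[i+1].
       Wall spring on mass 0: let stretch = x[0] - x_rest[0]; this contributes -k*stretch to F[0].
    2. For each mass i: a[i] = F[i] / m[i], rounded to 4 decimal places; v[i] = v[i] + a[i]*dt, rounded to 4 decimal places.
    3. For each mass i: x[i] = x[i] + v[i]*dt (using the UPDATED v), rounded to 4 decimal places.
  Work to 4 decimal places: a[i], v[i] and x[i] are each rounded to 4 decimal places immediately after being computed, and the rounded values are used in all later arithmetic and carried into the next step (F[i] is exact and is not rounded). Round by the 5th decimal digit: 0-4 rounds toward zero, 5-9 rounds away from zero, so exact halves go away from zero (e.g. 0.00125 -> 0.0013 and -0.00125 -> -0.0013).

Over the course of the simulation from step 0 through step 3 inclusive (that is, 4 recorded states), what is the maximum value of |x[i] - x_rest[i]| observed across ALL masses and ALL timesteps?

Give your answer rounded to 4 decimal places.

Answer: 3.4063

Derivation:
Step 0: x=[8.0000 10.0000] v=[0.0000 2.0000]
Step 1: x=[6.5000 12.0000] v=[-3.0000 4.0000]
Step 2: x=[4.7500 14.1250] v=[-3.5000 4.2500]
Step 3: x=[4.1563 15.4063] v=[-1.1875 2.5625]
Max displacement = 3.4063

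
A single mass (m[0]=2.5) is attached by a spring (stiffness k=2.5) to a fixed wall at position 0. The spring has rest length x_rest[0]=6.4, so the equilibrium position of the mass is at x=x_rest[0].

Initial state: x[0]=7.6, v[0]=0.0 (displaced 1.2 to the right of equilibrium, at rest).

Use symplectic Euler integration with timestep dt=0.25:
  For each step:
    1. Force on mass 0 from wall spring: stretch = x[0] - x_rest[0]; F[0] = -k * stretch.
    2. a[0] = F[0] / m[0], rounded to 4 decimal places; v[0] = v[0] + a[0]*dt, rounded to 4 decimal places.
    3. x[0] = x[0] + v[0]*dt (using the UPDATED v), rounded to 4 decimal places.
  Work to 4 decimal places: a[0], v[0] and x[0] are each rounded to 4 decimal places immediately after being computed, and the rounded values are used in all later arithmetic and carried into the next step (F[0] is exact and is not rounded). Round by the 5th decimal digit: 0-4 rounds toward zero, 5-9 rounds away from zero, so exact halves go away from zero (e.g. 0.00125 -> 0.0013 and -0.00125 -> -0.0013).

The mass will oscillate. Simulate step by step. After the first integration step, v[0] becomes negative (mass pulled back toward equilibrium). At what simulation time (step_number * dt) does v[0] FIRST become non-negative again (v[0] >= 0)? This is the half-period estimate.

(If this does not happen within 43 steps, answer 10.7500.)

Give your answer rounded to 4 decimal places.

Answer: 3.2500

Derivation:
Step 0: x=[7.6000] v=[0.0000]
Step 1: x=[7.5250] v=[-0.3000]
Step 2: x=[7.3797] v=[-0.5813]
Step 3: x=[7.1732] v=[-0.8262]
Step 4: x=[6.9183] v=[-1.0195]
Step 5: x=[6.6310] v=[-1.1491]
Step 6: x=[6.3293] v=[-1.2069]
Step 7: x=[6.0320] v=[-1.1892]
Step 8: x=[5.7577] v=[-1.0972]
Step 9: x=[5.5236] v=[-0.9366]
Step 10: x=[5.3442] v=[-0.7175]
Step 11: x=[5.2308] v=[-0.4536]
Step 12: x=[5.1905] v=[-0.1613]
Step 13: x=[5.2258] v=[0.1411]
First v>=0 after going negative at step 13, time=3.2500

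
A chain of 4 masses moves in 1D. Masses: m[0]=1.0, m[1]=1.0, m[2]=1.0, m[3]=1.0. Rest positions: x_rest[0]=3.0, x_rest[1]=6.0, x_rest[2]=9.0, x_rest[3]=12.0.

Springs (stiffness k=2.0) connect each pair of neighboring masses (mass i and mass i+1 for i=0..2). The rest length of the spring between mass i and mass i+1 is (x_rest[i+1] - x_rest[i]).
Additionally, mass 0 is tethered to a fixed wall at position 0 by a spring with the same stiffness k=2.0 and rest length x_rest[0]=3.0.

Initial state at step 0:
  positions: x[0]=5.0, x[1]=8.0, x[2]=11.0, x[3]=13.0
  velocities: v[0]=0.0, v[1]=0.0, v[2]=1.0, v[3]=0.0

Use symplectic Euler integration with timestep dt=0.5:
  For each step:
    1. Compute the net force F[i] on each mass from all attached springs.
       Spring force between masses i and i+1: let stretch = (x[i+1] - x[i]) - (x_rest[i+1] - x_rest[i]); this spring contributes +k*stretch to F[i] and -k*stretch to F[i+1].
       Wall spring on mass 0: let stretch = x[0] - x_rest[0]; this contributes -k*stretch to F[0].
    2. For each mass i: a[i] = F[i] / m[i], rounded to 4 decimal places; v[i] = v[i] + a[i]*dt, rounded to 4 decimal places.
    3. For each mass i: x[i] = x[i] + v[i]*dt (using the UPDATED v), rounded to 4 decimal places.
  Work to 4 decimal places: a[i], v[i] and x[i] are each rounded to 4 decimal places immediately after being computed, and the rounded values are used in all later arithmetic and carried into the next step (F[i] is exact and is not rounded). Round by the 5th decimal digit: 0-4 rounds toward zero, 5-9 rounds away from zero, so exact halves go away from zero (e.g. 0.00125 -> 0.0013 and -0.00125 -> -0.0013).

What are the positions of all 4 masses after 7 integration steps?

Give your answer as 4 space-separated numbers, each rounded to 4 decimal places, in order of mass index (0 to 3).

Step 0: x=[5.0000 8.0000 11.0000 13.0000] v=[0.0000 0.0000 1.0000 0.0000]
Step 1: x=[4.0000 8.0000 11.0000 13.5000] v=[-2.0000 0.0000 0.0000 1.0000]
Step 2: x=[3.0000 7.5000 10.7500 14.2500] v=[-2.0000 -1.0000 -0.5000 1.5000]
Step 3: x=[2.7500 6.3750 10.6250 14.7500] v=[-0.5000 -2.2500 -0.2500 1.0000]
Step 4: x=[2.9375 5.5625 10.4375 14.6875] v=[0.3750 -1.6250 -0.3750 -0.1250]
Step 5: x=[2.9688 5.8750 9.9375 14.0000] v=[0.0625 0.6250 -1.0000 -1.3750]
Step 6: x=[2.9688 6.7657 9.4375 12.7813] v=[-0.0001 1.7813 -1.0000 -2.4375]
Step 7: x=[3.3828 7.0938 9.2735 11.3907] v=[0.8280 0.6562 -0.3280 -2.7813]

Answer: 3.3828 7.0938 9.2735 11.3907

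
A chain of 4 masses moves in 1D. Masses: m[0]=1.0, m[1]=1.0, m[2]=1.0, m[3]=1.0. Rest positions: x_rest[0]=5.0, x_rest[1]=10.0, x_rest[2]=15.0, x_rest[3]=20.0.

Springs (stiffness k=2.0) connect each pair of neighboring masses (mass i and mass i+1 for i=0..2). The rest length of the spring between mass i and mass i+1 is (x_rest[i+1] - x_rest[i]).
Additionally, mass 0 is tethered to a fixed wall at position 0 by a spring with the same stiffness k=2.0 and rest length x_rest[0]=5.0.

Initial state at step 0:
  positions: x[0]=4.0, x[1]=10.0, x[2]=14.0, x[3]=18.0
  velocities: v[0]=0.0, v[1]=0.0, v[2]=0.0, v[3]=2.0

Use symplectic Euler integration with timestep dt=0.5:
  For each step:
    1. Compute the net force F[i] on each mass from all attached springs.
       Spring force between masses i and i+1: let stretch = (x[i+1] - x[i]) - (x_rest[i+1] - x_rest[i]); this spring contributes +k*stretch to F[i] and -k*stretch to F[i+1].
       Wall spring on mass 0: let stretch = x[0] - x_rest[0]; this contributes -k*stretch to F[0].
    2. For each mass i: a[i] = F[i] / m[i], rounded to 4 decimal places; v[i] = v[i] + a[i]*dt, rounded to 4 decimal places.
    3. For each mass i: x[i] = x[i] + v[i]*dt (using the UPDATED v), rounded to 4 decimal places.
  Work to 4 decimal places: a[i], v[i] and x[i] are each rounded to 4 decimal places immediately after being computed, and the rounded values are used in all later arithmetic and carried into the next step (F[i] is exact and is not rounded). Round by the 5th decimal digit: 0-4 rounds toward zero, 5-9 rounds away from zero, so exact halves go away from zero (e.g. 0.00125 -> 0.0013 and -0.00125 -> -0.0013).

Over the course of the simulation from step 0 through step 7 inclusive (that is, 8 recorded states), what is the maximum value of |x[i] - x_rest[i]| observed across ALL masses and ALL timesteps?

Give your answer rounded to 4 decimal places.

Answer: 2.3359

Derivation:
Step 0: x=[4.0000 10.0000 14.0000 18.0000] v=[0.0000 0.0000 0.0000 2.0000]
Step 1: x=[5.0000 9.0000 14.0000 19.5000] v=[2.0000 -2.0000 0.0000 3.0000]
Step 2: x=[5.5000 8.5000 14.2500 20.7500] v=[1.0000 -1.0000 0.5000 2.5000]
Step 3: x=[4.7500 9.3750 14.8750 21.2500] v=[-1.5000 1.7500 1.2500 1.0000]
Step 4: x=[3.9375 10.6875 15.9375 21.0625] v=[-1.6250 2.6250 2.1250 -0.3750]
Step 5: x=[4.5313 11.2500 16.9375 20.8125] v=[1.1875 1.1250 2.0000 -0.5000]
Step 6: x=[6.2188 11.2969 17.0313 21.1250] v=[3.3749 0.0938 0.1875 0.6250]
Step 7: x=[7.3359 11.6720 16.3047 21.8907] v=[2.2342 0.7501 -1.4532 1.5313]
Max displacement = 2.3359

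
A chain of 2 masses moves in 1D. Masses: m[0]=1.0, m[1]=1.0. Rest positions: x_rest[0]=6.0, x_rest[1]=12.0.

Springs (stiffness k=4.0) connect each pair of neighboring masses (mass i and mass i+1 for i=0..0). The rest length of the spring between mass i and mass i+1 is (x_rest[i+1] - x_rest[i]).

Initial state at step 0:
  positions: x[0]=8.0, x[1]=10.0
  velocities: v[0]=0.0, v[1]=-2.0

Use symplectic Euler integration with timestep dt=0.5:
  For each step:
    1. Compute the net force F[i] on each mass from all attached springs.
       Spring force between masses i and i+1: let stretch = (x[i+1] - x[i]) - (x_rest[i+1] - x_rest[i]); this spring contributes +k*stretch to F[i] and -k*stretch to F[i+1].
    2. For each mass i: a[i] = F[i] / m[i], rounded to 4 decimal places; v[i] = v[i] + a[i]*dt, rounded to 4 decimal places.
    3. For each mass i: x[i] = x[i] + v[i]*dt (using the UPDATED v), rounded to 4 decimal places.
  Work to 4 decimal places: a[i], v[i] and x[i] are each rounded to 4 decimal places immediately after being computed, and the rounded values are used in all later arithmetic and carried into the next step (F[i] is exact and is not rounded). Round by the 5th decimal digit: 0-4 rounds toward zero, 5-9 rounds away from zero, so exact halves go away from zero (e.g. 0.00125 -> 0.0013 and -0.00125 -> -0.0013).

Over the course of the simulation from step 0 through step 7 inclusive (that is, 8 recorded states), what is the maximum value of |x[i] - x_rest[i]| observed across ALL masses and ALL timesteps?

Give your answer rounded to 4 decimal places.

Step 0: x=[8.0000 10.0000] v=[0.0000 -2.0000]
Step 1: x=[4.0000 13.0000] v=[-8.0000 6.0000]
Step 2: x=[3.0000 13.0000] v=[-2.0000 0.0000]
Step 3: x=[6.0000 9.0000] v=[6.0000 -8.0000]
Step 4: x=[6.0000 8.0000] v=[0.0000 -2.0000]
Step 5: x=[2.0000 11.0000] v=[-8.0000 6.0000]
Step 6: x=[1.0000 11.0000] v=[-2.0000 0.0000]
Step 7: x=[4.0000 7.0000] v=[6.0000 -8.0000]
Max displacement = 5.0000

Answer: 5.0000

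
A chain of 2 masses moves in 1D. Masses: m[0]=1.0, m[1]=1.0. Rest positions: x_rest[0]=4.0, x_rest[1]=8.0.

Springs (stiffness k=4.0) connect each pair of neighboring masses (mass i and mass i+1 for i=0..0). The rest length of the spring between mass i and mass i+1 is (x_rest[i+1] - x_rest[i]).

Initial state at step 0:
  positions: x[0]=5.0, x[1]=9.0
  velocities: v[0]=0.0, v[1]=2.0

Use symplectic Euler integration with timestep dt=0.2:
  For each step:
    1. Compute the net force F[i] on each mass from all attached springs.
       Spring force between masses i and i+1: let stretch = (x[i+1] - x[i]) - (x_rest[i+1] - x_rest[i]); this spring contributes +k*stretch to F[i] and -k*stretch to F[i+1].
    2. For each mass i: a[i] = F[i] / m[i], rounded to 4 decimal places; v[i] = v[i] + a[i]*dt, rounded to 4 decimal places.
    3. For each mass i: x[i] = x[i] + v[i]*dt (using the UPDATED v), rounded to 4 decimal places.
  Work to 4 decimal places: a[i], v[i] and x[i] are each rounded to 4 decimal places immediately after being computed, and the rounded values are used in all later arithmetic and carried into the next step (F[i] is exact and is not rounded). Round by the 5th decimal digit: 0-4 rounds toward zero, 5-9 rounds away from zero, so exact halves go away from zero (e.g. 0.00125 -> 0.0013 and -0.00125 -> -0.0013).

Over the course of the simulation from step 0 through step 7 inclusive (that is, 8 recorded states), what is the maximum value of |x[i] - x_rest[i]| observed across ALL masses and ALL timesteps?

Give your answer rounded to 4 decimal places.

Step 0: x=[5.0000 9.0000] v=[0.0000 2.0000]
Step 1: x=[5.0000 9.4000] v=[0.0000 2.0000]
Step 2: x=[5.0640 9.7360] v=[0.3200 1.6800]
Step 3: x=[5.2355 9.9645] v=[0.8576 1.1424]
Step 4: x=[5.5237 10.0763] v=[1.4408 0.5592]
Step 5: x=[5.9003 10.0997] v=[1.8829 0.1171]
Step 6: x=[6.3088 10.0912] v=[2.0424 -0.0424]
Step 7: x=[6.6825 10.1175] v=[1.8683 0.1317]
Max displacement = 2.6825

Answer: 2.6825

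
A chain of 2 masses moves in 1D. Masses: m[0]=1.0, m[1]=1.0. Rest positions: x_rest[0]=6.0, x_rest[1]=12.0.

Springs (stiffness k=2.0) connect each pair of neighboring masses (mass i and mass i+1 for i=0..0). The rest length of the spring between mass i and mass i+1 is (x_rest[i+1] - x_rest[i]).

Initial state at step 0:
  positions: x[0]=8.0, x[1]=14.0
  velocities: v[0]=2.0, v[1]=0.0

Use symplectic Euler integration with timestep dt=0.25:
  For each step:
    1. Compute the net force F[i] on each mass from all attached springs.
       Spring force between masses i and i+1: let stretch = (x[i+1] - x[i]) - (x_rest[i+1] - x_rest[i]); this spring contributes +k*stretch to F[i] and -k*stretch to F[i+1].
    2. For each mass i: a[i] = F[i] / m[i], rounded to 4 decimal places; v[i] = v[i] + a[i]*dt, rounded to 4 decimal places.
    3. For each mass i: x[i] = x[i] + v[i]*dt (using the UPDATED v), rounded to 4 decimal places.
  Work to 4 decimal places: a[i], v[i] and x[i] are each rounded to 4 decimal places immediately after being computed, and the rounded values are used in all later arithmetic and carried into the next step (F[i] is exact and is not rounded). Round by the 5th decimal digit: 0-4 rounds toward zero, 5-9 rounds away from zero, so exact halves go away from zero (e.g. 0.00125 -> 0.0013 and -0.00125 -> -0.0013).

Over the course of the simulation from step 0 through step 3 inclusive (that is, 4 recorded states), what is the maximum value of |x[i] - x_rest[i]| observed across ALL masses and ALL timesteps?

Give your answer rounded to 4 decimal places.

Answer: 3.2656

Derivation:
Step 0: x=[8.0000 14.0000] v=[2.0000 0.0000]
Step 1: x=[8.5000 14.0000] v=[2.0000 0.0000]
Step 2: x=[8.9375 14.0625] v=[1.7500 0.2500]
Step 3: x=[9.2656 14.2344] v=[1.3125 0.6875]
Max displacement = 3.2656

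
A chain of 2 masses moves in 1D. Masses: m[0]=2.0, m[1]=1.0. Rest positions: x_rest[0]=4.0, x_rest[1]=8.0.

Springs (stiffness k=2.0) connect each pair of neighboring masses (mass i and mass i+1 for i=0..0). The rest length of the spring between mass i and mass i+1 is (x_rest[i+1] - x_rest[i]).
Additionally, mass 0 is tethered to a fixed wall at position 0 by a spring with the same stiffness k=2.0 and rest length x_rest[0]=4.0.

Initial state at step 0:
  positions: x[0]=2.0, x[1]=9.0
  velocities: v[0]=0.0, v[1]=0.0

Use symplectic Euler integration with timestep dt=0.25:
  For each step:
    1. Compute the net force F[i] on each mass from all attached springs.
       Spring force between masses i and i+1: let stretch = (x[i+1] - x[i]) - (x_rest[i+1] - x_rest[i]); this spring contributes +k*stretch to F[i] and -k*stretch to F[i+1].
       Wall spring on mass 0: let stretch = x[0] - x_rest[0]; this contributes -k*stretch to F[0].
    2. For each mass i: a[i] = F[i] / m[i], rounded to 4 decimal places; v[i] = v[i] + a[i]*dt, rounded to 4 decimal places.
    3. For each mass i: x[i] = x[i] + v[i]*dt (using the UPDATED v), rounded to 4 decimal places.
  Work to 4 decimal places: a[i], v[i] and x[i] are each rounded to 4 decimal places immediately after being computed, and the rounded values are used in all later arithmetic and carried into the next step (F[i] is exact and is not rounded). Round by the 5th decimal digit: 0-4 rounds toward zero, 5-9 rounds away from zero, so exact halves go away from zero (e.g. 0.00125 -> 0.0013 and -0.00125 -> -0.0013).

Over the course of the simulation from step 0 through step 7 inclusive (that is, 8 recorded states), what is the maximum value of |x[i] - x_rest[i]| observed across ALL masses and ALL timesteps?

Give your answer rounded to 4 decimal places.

Answer: 2.2486

Derivation:
Step 0: x=[2.0000 9.0000] v=[0.0000 0.0000]
Step 1: x=[2.3125 8.6250] v=[1.2500 -1.5000]
Step 2: x=[2.8750 7.9609] v=[2.2500 -2.6563]
Step 3: x=[3.5757 7.1611] v=[2.8027 -3.1993]
Step 4: x=[4.2770 6.4131] v=[2.8051 -2.9920]
Step 5: x=[4.8445 5.8981] v=[2.2699 -2.0601]
Step 6: x=[5.1751 5.7514] v=[1.3222 -0.5869]
Step 7: x=[5.2182 6.0327] v=[0.1725 1.1250]
Max displacement = 2.2486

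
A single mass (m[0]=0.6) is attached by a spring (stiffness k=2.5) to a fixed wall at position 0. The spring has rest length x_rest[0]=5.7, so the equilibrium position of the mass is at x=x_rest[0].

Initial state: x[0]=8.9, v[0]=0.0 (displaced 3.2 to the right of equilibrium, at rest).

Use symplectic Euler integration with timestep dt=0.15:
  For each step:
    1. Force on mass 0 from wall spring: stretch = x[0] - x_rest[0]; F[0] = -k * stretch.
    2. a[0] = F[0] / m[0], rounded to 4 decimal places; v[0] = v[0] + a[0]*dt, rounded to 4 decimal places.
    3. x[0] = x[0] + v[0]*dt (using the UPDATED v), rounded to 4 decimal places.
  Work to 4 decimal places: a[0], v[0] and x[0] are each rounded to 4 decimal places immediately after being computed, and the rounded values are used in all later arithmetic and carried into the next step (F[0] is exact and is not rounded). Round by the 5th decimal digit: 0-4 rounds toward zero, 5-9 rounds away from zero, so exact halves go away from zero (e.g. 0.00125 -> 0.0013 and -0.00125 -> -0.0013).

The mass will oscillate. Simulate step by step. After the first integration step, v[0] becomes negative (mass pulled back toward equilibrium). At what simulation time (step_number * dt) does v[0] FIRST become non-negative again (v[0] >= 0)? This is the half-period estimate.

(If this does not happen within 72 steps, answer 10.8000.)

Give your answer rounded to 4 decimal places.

Answer: 1.6500

Derivation:
Step 0: x=[8.9000] v=[0.0000]
Step 1: x=[8.6000] v=[-2.0000]
Step 2: x=[8.0281] v=[-3.8125]
Step 3: x=[7.2380] v=[-5.2676]
Step 4: x=[6.3037] v=[-6.2288]
Step 5: x=[5.3128] v=[-6.6061]
Step 6: x=[4.3582] v=[-6.3641]
Step 7: x=[3.5294] v=[-5.5255]
Step 8: x=[2.9041] v=[-4.1689]
Step 9: x=[2.5409] v=[-2.4215]
Step 10: x=[2.4738] v=[-0.4471]
Step 11: x=[2.7092] v=[1.5693]
First v>=0 after going negative at step 11, time=1.6500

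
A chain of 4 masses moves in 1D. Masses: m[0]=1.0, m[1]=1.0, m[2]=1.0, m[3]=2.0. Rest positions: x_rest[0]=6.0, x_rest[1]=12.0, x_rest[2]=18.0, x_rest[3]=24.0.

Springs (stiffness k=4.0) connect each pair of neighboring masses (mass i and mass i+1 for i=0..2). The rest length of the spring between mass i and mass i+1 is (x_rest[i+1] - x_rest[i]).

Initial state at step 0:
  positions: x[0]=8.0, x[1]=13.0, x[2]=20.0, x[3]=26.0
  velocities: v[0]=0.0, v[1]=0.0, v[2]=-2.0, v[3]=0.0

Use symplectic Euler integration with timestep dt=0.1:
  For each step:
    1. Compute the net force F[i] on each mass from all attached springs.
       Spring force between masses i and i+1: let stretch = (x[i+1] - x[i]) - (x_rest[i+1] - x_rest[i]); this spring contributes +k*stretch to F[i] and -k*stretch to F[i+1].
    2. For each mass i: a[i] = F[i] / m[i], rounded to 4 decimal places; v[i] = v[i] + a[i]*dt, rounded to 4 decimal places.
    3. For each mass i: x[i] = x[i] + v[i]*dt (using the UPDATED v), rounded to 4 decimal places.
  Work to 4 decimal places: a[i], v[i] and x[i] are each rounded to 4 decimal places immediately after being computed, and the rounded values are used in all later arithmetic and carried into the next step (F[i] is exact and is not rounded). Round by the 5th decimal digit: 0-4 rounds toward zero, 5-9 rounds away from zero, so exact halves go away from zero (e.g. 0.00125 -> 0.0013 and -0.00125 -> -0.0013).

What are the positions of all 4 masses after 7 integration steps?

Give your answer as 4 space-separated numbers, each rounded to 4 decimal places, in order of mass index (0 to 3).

Answer: 7.3419 13.9536 18.8095 25.7476

Derivation:
Step 0: x=[8.0000 13.0000 20.0000 26.0000] v=[0.0000 0.0000 -2.0000 0.0000]
Step 1: x=[7.9600 13.0800 19.7600 26.0000] v=[-0.4000 0.8000 -2.4000 0.0000]
Step 2: x=[7.8848 13.2224 19.5024 25.9952] v=[-0.7520 1.4240 -2.5760 -0.0480]
Step 3: x=[7.7831 13.4025 19.2533 25.9805] v=[-1.0170 1.8010 -2.4909 -0.1466]
Step 4: x=[7.6662 13.5919 19.0393 25.9513] v=[-1.1692 1.8936 -2.1403 -0.2920]
Step 5: x=[7.5463 13.7621 18.8839 25.9039] v=[-1.1989 1.7023 -1.5545 -0.4744]
Step 6: x=[7.4350 13.8886 18.8044 25.8361] v=[-1.1126 1.2647 -0.7952 -0.6784]
Step 7: x=[7.3419 13.9536 18.8095 25.7476] v=[-0.9312 0.6496 0.0512 -0.8847]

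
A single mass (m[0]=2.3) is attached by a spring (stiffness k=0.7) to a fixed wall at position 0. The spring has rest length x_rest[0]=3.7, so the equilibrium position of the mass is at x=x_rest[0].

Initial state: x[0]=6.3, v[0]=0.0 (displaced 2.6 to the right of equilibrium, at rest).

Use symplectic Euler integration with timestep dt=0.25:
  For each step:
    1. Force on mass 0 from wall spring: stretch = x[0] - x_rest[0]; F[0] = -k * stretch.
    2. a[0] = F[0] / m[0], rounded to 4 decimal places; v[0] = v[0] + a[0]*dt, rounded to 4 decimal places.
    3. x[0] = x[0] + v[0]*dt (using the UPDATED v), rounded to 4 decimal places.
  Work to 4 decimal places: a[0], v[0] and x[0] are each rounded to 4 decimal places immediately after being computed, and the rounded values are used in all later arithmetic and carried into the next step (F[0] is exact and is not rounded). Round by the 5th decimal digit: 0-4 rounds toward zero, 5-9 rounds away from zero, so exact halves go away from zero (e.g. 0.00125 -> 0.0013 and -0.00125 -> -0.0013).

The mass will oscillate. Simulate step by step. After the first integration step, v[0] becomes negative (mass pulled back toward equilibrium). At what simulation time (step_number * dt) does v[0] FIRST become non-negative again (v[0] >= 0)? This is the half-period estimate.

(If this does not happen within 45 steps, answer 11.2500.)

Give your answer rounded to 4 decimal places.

Answer: 5.7500

Derivation:
Step 0: x=[6.3000] v=[0.0000]
Step 1: x=[6.2506] v=[-0.1978]
Step 2: x=[6.1526] v=[-0.3919]
Step 3: x=[6.0080] v=[-0.5785]
Step 4: x=[5.8195] v=[-0.7541]
Step 5: x=[5.5907] v=[-0.9154]
Step 6: x=[5.3259] v=[-1.0593]
Step 7: x=[5.0302] v=[-1.1830]
Step 8: x=[4.7092] v=[-1.2842]
Step 9: x=[4.3690] v=[-1.3610]
Step 10: x=[4.0160] v=[-1.4119]
Step 11: x=[3.6570] v=[-1.4360]
Step 12: x=[3.2988] v=[-1.4327]
Step 13: x=[2.9483] v=[-1.4022]
Step 14: x=[2.6121] v=[-1.3450]
Step 15: x=[2.2966] v=[-1.2622]
Step 16: x=[2.0078] v=[-1.1554]
Step 17: x=[1.7511] v=[-1.0267]
Step 18: x=[1.5315] v=[-0.8784]
Step 19: x=[1.3532] v=[-0.7134]
Step 20: x=[1.2195] v=[-0.5349]
Step 21: x=[1.1330] v=[-0.3462]
Step 22: x=[1.0953] v=[-0.1509]
Step 23: x=[1.1071] v=[0.0473]
First v>=0 after going negative at step 23, time=5.7500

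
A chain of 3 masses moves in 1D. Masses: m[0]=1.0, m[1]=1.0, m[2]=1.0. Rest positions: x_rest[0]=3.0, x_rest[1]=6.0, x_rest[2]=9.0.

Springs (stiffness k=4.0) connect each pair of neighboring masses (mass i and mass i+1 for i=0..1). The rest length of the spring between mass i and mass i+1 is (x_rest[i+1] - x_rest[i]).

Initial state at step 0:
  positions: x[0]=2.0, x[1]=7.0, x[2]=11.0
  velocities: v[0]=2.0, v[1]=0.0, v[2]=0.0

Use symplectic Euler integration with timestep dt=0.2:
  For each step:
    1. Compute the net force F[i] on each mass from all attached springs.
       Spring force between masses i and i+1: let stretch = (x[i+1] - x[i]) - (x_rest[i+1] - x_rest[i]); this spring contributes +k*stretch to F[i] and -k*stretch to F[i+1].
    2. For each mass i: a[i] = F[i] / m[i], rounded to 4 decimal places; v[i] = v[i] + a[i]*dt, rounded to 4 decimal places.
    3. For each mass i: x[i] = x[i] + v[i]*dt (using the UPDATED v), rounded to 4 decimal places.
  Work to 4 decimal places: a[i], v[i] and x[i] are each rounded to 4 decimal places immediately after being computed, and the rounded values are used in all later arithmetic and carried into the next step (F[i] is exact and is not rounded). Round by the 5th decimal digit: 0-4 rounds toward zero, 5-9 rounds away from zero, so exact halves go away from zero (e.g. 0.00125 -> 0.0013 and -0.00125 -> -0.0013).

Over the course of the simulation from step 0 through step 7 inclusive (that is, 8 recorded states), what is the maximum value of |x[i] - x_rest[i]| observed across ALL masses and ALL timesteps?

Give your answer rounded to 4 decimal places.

Step 0: x=[2.0000 7.0000 11.0000] v=[2.0000 0.0000 0.0000]
Step 1: x=[2.7200 6.8400 10.8400] v=[3.6000 -0.8000 -0.8000]
Step 2: x=[3.6192 6.6608 10.5200] v=[4.4960 -0.8960 -1.6000]
Step 3: x=[4.5251 6.6124 10.0625] v=[4.5293 -0.2419 -2.2874]
Step 4: x=[5.2849 6.7821 9.5330] v=[3.7991 0.8483 -2.6475]
Step 5: x=[5.8043 7.1524 9.0434] v=[2.5969 1.8513 -2.4482]
Step 6: x=[6.0594 7.6095 8.7312] v=[1.2754 2.2856 -1.5610]
Step 7: x=[6.0825 7.9981 8.7195] v=[0.1155 1.9429 -0.0584]
Max displacement = 3.0825

Answer: 3.0825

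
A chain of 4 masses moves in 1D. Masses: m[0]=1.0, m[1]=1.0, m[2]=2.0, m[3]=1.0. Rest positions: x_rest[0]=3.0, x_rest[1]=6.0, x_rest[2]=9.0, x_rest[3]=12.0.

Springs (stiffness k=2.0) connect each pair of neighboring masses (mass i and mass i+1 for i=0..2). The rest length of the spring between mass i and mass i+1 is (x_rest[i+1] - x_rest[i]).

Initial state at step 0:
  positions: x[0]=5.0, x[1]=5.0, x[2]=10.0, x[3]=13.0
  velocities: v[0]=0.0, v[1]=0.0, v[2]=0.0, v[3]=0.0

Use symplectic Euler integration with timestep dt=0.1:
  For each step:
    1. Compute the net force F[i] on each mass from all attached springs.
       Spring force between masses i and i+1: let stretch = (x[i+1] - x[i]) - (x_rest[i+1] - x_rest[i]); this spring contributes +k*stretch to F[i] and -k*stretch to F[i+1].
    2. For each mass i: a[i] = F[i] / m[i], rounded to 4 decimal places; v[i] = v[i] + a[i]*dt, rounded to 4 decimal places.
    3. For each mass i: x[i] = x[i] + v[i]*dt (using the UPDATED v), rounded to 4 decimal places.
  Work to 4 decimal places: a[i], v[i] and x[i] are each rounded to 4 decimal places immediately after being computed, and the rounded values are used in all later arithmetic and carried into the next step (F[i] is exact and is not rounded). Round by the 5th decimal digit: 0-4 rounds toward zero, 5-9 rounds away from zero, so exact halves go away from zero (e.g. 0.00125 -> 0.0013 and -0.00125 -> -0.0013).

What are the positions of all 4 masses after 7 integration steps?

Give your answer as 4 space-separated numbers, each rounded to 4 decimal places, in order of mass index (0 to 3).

Answer: 3.6879 7.1579 9.5988 12.9567

Derivation:
Step 0: x=[5.0000 5.0000 10.0000 13.0000] v=[0.0000 0.0000 0.0000 0.0000]
Step 1: x=[4.9400 5.1000 9.9800 13.0000] v=[-0.6000 1.0000 -0.2000 0.0000]
Step 2: x=[4.8232 5.2944 9.9414 12.9996] v=[-1.1680 1.9440 -0.3860 -0.0040]
Step 3: x=[4.6558 5.5723 9.8869 12.9980] v=[-1.6738 2.7792 -0.5449 -0.0156]
Step 4: x=[4.4468 5.9182 9.8204 12.9942] v=[-2.0905 3.4588 -0.6653 -0.0378]
Step 5: x=[4.2072 6.3127 9.7466 12.9869] v=[-2.3962 3.9450 -0.7381 -0.0726]
Step 6: x=[3.9497 6.7338 9.6709 12.9748] v=[-2.5751 4.2107 -0.7575 -0.1207]
Step 7: x=[3.6879 7.1579 9.5988 12.9567] v=[-2.6183 4.2413 -0.7208 -0.1815]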